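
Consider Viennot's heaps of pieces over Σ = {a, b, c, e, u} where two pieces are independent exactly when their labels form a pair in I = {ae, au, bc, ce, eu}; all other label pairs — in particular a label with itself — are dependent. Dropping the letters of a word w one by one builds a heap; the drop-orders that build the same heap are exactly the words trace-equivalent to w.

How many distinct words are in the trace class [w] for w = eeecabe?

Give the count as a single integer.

10

#0=e has no predecessor
#1=e depends on [0:e]
#2=e depends on [1:e]
#3=c has no predecessor
#4=a depends on [3:c]
#5=b depends on [2:e, 4:a]
#6=e depends on [5:b]
sources: [0:e, 3:c]
N(rest) = Σ N(rest − s) over sources s of rest; N(one piece) = 1:
  size 1 → [6]=1
  size 2 → [5,6]=1
  size 3 → [2,5,6]=1  [4,5,6]=1
  size 4 → [1,2,5,6]=1  [2,4,5,6]=2  [3,4,5,6]=1
  size 5 → [0,1,2,5,6]=1  [1,2,4,5,6]=3  [2,3,4,5,6]=3
  first=0(e) contributes 6
  first=3(c) contributes 4
|[w]| = 10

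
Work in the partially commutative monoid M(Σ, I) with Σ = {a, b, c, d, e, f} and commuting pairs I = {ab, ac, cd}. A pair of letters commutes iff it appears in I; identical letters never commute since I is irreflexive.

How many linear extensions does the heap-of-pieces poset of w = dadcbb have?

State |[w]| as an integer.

0(d) covers ∅
1(a) covers 0:d
2(d) covers 1:a
3(c) covers ∅
4(b) covers 2:d, 3:c
5(b) covers 4:b
floor of heap: 0:d, 3:c
completions by unplaced set U, small U first (add the entries for U minus each lowest piece of U):
  |U|=1: {5}:1
  |U|=2: {4,5}:1
  |U|=3: {2,4,5}:1  {3,4,5}:1
  |U|=4: {1,2,4,5}:1  {2,3,4,5}:2
  start at 0(d): 3
  start at 3(c): 1
sum over floor = 4

4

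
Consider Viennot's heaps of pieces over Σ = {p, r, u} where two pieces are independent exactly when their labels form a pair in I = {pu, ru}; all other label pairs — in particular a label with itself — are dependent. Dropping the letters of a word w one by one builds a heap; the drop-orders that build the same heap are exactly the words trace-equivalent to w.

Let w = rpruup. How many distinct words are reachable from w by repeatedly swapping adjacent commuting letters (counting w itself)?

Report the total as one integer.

15

0(r) covers ∅
1(p) covers 0:r
2(r) covers 1:p
3(u) covers ∅
4(u) covers 3:u
5(p) covers 2:r
floor of heap: 0:r, 3:u
completions by unplaced set U, small U first (add the entries for U minus each lowest piece of U):
  |U|=1: {4}:1  {5}:1
  |U|=2: {2,5}:1  {3,4}:1  {4,5}:2
  |U|=3: {1,2,5}:1  {2,4,5}:3  {3,4,5}:3
  |U|=4: {0,1,2,5}:1  {1,2,4,5}:4  {2,3,4,5}:6
  start at 0(r): 10
  start at 3(u): 5
sum over floor = 15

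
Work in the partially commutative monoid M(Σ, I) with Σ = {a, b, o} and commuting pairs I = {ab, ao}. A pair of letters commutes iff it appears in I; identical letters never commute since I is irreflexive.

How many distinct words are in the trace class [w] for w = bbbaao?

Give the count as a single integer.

piece 0:b — minimal
piece 1:b rests on {0:b}
piece 2:b rests on {1:b}
piece 3:a — minimal
piece 4:a rests on {3:a}
piece 5:o rests on {2:b}
minimal pieces: {0:b, 3:a}
ways to finish when only these pieces remain (= sum over removing one remaining piece with nothing left below it):
  1 left: {4}→1  {5}→1
  2 left: {2,5}→1  {3,4}→1  {4,5}→2
  3 left: {1,2,5}→1  {2,4,5}→3  {3,4,5}→3
  4 left: {0,1,2,5}→1  {1,2,4,5}→4  {2,3,4,5}→6
  placing 0:b first → 10 extensions
  placing 3:a first → 5 extensions
total linear extensions = 15

15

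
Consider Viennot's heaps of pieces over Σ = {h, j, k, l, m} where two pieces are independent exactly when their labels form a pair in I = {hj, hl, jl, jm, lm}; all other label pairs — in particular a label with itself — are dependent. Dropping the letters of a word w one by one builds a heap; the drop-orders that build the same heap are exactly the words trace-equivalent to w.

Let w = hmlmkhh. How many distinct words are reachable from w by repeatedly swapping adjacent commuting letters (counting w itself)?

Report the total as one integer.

4

0(h) covers ∅
1(m) covers 0:h
2(l) covers ∅
3(m) covers 1:m
4(k) covers 2:l, 3:m
5(h) covers 4:k
6(h) covers 5:h
floor of heap: 0:h, 2:l
completions by unplaced set U, small U first (add the entries for U minus each lowest piece of U):
  |U|=1: {6}:1
  |U|=2: {5,6}:1
  |U|=3: {4,5,6}:1
  |U|=4: {2,4,5,6}:1  {3,4,5,6}:1
  |U|=5: {1,3,4,5,6}:1  {2,3,4,5,6}:2
  start at 0(h): 3
  start at 2(l): 1
sum over floor = 4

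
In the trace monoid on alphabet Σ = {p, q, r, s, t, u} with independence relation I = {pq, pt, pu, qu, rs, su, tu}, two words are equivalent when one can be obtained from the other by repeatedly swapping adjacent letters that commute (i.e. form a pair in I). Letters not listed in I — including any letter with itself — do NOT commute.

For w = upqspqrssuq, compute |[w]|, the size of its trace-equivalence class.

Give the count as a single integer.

#0=u has no predecessor
#1=p has no predecessor
#2=q has no predecessor
#3=s depends on [1:p, 2:q]
#4=p depends on [3:s]
#5=q depends on [3:s]
#6=r depends on [0:u, 4:p, 5:q]
#7=s depends on [4:p, 5:q]
#8=s depends on [7:s]
#9=u depends on [6:r]
#10=q depends on [6:r, 8:s]
sources: [0:u, 1:p, 2:q]
N(rest) = Σ N(rest − s) over sources s of rest; N(one piece) = 1:
  size 1 → [9]=1  [10]=1
  size 2 → [8,10]=1  [9,10]=2
  size 3 → [6,9,10]=2  [7,8,10]=1  [8,9,10]=3
  size 4 → [0,6,9,10]=2  [6,8,9,10]=5  [7,8,9,10]=4
  size 5 → [0,6,8,9,10]=7  [6,7,8,9,10]=9
  size 6 → [0,6,7,8,9,10]=16  [4,6,7,8,9,10]=9  [5,6,7,8,9,10]=9
  size 7 → [0,4,6,7,8,9,10]=25  [0,5,6,7,8,9,10]=25  [4,5,6,7,8,9,10]=18
  size 8 → [0,4,5,6,7,8,9,10]=68  [3,4,5,6,7,8,9,10]=18
  size 9 → [0,3,4,5,6,7,8,9,10]=86  [1,3,4,5,6,7,8,9,10]=18  [2,3,4,5,6,7,8,9,10]=18
  first=0(u) contributes 36
  first=1(p) contributes 104
  first=2(q) contributes 104
|[w]| = 244

244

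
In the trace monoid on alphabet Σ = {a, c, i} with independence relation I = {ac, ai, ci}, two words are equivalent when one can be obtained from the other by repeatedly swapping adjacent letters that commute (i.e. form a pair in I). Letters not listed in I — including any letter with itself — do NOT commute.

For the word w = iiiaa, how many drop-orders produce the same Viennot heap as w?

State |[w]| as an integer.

0(i) covers ∅
1(i) covers 0:i
2(i) covers 1:i
3(a) covers ∅
4(a) covers 3:a
floor of heap: 0:i, 3:a
completions by unplaced set U, small U first (add the entries for U minus each lowest piece of U):
  |U|=1: {2}:1  {4}:1
  |U|=2: {1,2}:1  {2,4}:2  {3,4}:1
  |U|=3: {0,1,2}:1  {1,2,4}:3  {2,3,4}:3
  start at 0(i): 6
  start at 3(a): 4
sum over floor = 10

10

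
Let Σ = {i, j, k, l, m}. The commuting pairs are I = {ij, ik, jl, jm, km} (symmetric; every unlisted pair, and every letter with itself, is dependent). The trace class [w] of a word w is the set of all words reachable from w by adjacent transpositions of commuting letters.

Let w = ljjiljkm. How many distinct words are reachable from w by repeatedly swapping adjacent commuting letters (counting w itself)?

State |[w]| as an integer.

55

piece 0:l — minimal
piece 1:j — minimal
piece 2:j rests on {1:j}
piece 3:i rests on {0:l}
piece 4:l rests on {3:i}
piece 5:j rests on {2:j}
piece 6:k rests on {4:l, 5:j}
piece 7:m rests on {4:l}
minimal pieces: {0:l, 1:j}
ways to finish when only these pieces remain (= sum over removing one remaining piece with nothing left below it):
  1 left: {6}→1  {7}→1
  2 left: {5,6}→1  {6,7}→2
  3 left: {2,5,6}→1  {4,6,7}→2  {5,6,7}→3
  4 left: {1,2,5,6}→1  {2,5,6,7}→4  {3,4,6,7}→2  {4,5,6,7}→5
  5 left: {0,3,4,6,7}→2  {1,2,5,6,7}→5  {2,4,5,6,7}→9  {3,4,5,6,7}→7
  6 left: {0,3,4,5,6,7}→9  {1,2,4,5,6,7}→14  {2,3,4,5,6,7}→16
  placing 0:l first → 30 extensions
  placing 1:j first → 25 extensions
total linear extensions = 55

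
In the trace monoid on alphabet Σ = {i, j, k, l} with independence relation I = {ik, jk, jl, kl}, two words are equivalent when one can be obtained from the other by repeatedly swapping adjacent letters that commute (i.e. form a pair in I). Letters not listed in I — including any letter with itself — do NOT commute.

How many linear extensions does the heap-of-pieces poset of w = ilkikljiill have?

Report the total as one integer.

#0=i has no predecessor
#1=l depends on [0:i]
#2=k has no predecessor
#3=i depends on [1:l]
#4=k depends on [2:k]
#5=l depends on [3:i]
#6=j depends on [3:i]
#7=i depends on [5:l, 6:j]
#8=i depends on [7:i]
#9=l depends on [8:i]
#10=l depends on [9:l]
sources: [0:i, 2:k]
N(rest) = Σ N(rest − s) over sources s of rest; N(one piece) = 1:
  size 1 → [4]=1  [10]=1
  size 2 → [2,4]=1  [4,10]=2  [9,10]=1
  size 3 → [2,4,10]=3  [4,9,10]=3  [8,9,10]=1
  size 4 → [2,4,9,10]=6  [4,8,9,10]=4  [7,8,9,10]=1
  size 5 → [2,4,8,9,10]=10  [4,7,8,9,10]=5  [5,7,8,9,10]=1  [6,7,8,9,10]=1
  size 6 → [2,4,7,8,9,10]=15  [4,5,7,8,9,10]=6  [4,6,7,8,9,10]=6  [5,6,7,8,9,10]=2
  size 7 → [2,4,5,7,8,9,10]=21  [2,4,6,7,8,9,10]=21  [3,5,6,7,8,9,10]=2  [4,5,6,7,8,9,10]=14
  size 8 → [1,3,5,6,7,8,9,10]=2  [2,4,5,6,7,8,9,10]=56  [3,4,5,6,7,8,9,10]=16
  size 9 → [0,1,3,5,6,7,8,9,10]=2  [1,3,4,5,6,7,8,9,10]=18  [2,3,4,5,6,7,8,9,10]=72
  first=0(i) contributes 90
  first=2(k) contributes 20
|[w]| = 110

110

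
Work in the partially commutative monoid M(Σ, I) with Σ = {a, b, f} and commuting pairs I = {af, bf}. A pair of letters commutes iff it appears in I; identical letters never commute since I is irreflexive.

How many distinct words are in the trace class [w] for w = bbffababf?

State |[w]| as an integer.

84

0(b) covers ∅
1(b) covers 0:b
2(f) covers ∅
3(f) covers 2:f
4(a) covers 1:b
5(b) covers 4:a
6(a) covers 5:b
7(b) covers 6:a
8(f) covers 3:f
floor of heap: 0:b, 2:f
completions by unplaced set U, small U first (add the entries for U minus each lowest piece of U):
  |U|=1: {7}:1  {8}:1
  |U|=2: {3,8}:1  {6,7}:1  {7,8}:2
  |U|=3: {2,3,8}:1  {3,7,8}:3  {5,6,7}:1  {6,7,8}:3
  |U|=4: {2,3,7,8}:4  {3,6,7,8}:6  {4,5,6,7}:1  {5,6,7,8}:4
  |U|=5: {1,4,5,6,7}:1  {2,3,6,7,8}:10  {3,5,6,7,8}:10  {4,5,6,7,8}:5
  |U|=6: {0,1,4,5,6,7}:1  {1,4,5,6,7,8}:6  {2,3,5,6,7,8}:20  {3,4,5,6,7,8}:15
  |U|=7: {0,1,4,5,6,7,8}:7  {1,3,4,5,6,7,8}:21  {2,3,4,5,6,7,8}:35
  start at 0(b): 56
  start at 2(f): 28
sum over floor = 84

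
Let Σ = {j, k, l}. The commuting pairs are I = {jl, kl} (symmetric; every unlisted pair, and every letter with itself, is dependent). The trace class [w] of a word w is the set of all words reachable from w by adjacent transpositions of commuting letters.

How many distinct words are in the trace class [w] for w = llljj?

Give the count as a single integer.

0(l) covers ∅
1(l) covers 0:l
2(l) covers 1:l
3(j) covers ∅
4(j) covers 3:j
floor of heap: 0:l, 3:j
completions by unplaced set U, small U first (add the entries for U minus each lowest piece of U):
  |U|=1: {2}:1  {4}:1
  |U|=2: {1,2}:1  {2,4}:2  {3,4}:1
  |U|=3: {0,1,2}:1  {1,2,4}:3  {2,3,4}:3
  start at 0(l): 6
  start at 3(j): 4
sum over floor = 10

10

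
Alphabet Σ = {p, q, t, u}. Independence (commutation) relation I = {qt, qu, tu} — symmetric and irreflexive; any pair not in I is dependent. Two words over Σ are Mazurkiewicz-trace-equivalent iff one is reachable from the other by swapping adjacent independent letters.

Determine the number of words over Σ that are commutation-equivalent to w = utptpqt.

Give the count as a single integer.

4

0(u) covers ∅
1(t) covers ∅
2(p) covers 0:u, 1:t
3(t) covers 2:p
4(p) covers 3:t
5(q) covers 4:p
6(t) covers 4:p
floor of heap: 0:u, 1:t
completions by unplaced set U, small U first (add the entries for U minus each lowest piece of U):
  |U|=1: {5}:1  {6}:1
  |U|=2: {5,6}:2
  |U|=3: {4,5,6}:2
  |U|=4: {3,4,5,6}:2
  |U|=5: {2,3,4,5,6}:2
  start at 0(u): 2
  start at 1(t): 2
sum over floor = 4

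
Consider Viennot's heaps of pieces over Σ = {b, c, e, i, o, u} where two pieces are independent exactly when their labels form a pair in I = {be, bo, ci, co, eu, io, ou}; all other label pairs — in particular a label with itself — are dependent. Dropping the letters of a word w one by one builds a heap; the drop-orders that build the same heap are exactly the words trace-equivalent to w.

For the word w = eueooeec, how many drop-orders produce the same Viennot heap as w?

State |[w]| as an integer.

drop 0:e onto floor
drop 1:u onto floor
drop 2:e onto {0:e}
drop 3:o onto {2:e}
drop 4:o onto {3:o}
drop 5:e onto {4:o}
drop 6:e onto {5:e}
drop 7:c onto {1:u, 6:e}
ground layer = {0:e, 1:u}
drop-orders for the pieces not yet dropped (sum over which currently-grounded one goes next):
  1 to go: {7} 1
  2 to go: {1,7} 1  {6,7} 1
  3 to go: {1,6,7} 2  {5,6,7} 1
  4 to go: {1,5,6,7} 3  {4,5,6,7} 1
  5 to go: {1,4,5,6,7} 4  {3,4,5,6,7} 1
  6 to go: {1,3,4,5,6,7} 5  {2,3,4,5,6,7} 1
  if 0:e drops first: 6 orders
  if 1:u drops first: 1 orders
heap linearizations: 7

7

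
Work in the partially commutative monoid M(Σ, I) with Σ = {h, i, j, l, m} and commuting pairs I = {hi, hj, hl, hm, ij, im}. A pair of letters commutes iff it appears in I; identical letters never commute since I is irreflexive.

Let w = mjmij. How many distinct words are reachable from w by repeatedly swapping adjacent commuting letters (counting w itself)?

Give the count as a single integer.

0(m) covers ∅
1(j) covers 0:m
2(m) covers 1:j
3(i) covers ∅
4(j) covers 2:m
floor of heap: 0:m, 3:i
completions by unplaced set U, small U first (add the entries for U minus each lowest piece of U):
  |U|=1: {3}:1  {4}:1
  |U|=2: {2,4}:1  {3,4}:2
  |U|=3: {1,2,4}:1  {2,3,4}:3
  start at 0(m): 4
  start at 3(i): 1
sum over floor = 5

5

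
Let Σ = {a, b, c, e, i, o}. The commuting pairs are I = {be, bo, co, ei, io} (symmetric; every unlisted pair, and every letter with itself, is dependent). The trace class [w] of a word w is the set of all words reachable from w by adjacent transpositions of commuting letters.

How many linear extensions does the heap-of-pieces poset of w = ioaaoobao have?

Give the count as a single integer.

0(i) covers ∅
1(o) covers ∅
2(a) covers 0:i, 1:o
3(a) covers 2:a
4(o) covers 3:a
5(o) covers 4:o
6(b) covers 3:a
7(a) covers 5:o, 6:b
8(o) covers 7:a
floor of heap: 0:i, 1:o
completions by unplaced set U, small U first (add the entries for U minus each lowest piece of U):
  |U|=1: {8}:1
  |U|=2: {7,8}:1
  |U|=3: {5,7,8}:1  {6,7,8}:1
  |U|=4: {4,5,7,8}:1  {5,6,7,8}:2
  |U|=5: {4,5,6,7,8}:3
  |U|=6: {3,4,5,6,7,8}:3
  |U|=7: {2,3,4,5,6,7,8}:3
  start at 0(i): 3
  start at 1(o): 3
sum over floor = 6

6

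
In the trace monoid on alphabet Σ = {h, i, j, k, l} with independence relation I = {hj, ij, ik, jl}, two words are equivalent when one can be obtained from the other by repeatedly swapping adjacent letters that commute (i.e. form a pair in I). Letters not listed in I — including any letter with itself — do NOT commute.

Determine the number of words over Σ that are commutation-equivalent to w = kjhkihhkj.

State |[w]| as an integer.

#0=k has no predecessor
#1=j depends on [0:k]
#2=h depends on [0:k]
#3=k depends on [1:j, 2:h]
#4=i depends on [2:h]
#5=h depends on [3:k, 4:i]
#6=h depends on [5:h]
#7=k depends on [6:h]
#8=j depends on [7:k]
sources: [0:k]
N(rest) = Σ N(rest − s) over sources s of rest; N(one piece) = 1:
  size 1 → [8]=1
  size 2 → [7,8]=1
  size 3 → [6,7,8]=1
  size 4 → [5,6,7,8]=1
  size 5 → [3,5,6,7,8]=1  [4,5,6,7,8]=1
  size 6 → [1,3,5,6,7,8]=1  [3,4,5,6,7,8]=2
  size 7 → [1,3,4,5,6,7,8]=3  [2,3,4,5,6,7,8]=2
  first=0(k) contributes 5

5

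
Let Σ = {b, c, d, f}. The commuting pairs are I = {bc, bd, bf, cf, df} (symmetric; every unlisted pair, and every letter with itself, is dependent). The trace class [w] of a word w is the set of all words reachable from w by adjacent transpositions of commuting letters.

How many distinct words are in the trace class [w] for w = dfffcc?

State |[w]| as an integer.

20

#0=d has no predecessor
#1=f has no predecessor
#2=f depends on [1:f]
#3=f depends on [2:f]
#4=c depends on [0:d]
#5=c depends on [4:c]
sources: [0:d, 1:f]
N(rest) = Σ N(rest − s) over sources s of rest; N(one piece) = 1:
  size 1 → [3]=1  [5]=1
  size 2 → [2,3]=1  [3,5]=2  [4,5]=1
  size 3 → [0,4,5]=1  [1,2,3]=1  [2,3,5]=3  [3,4,5]=3
  size 4 → [0,3,4,5]=4  [1,2,3,5]=4  [2,3,4,5]=6
  first=0(d) contributes 10
  first=1(f) contributes 10
|[w]| = 20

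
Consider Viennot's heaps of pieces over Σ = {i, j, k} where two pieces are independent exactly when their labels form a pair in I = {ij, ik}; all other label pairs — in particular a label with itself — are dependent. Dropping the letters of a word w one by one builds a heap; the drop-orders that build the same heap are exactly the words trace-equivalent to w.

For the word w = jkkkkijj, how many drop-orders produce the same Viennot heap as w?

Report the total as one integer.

piece 0:j — minimal
piece 1:k rests on {0:j}
piece 2:k rests on {1:k}
piece 3:k rests on {2:k}
piece 4:k rests on {3:k}
piece 5:i — minimal
piece 6:j rests on {4:k}
piece 7:j rests on {6:j}
minimal pieces: {0:j, 5:i}
ways to finish when only these pieces remain (= sum over removing one remaining piece with nothing left below it):
  1 left: {5}→1  {7}→1
  2 left: {5,7}→2  {6,7}→1
  3 left: {4,6,7}→1  {5,6,7}→3
  4 left: {3,4,6,7}→1  {4,5,6,7}→4
  5 left: {2,3,4,6,7}→1  {3,4,5,6,7}→5
  6 left: {1,2,3,4,6,7}→1  {2,3,4,5,6,7}→6
  placing 0:j first → 7 extensions
  placing 5:i first → 1 extensions
total linear extensions = 8

8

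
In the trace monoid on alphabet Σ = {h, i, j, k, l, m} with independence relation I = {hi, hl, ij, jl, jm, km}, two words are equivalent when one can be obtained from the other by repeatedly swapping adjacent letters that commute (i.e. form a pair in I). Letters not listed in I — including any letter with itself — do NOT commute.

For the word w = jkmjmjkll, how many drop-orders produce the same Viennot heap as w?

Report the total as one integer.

drop 0:j onto floor
drop 1:k onto {0:j}
drop 2:m onto floor
drop 3:j onto {1:k}
drop 4:m onto {2:m}
drop 5:j onto {3:j}
drop 6:k onto {5:j}
drop 7:l onto {4:m, 6:k}
drop 8:l onto {7:l}
ground layer = {0:j, 2:m}
drop-orders for the pieces not yet dropped (sum over which currently-grounded one goes next):
  1 to go: {8} 1
  2 to go: {7,8} 1
  3 to go: {4,7,8} 1  {6,7,8} 1
  4 to go: {2,4,7,8} 1  {4,6,7,8} 2  {5,6,7,8} 1
  5 to go: {2,4,6,7,8} 3  {3,5,6,7,8} 1  {4,5,6,7,8} 3
  6 to go: {1,3,5,6,7,8} 1  {2,4,5,6,7,8} 6  {3,4,5,6,7,8} 4
  7 to go: {0,1,3,5,6,7,8} 1  {1,3,4,5,6,7,8} 5  {2,3,4,5,6,7,8} 10
  if 0:j drops first: 15 orders
  if 2:m drops first: 6 orders
heap linearizations: 21

21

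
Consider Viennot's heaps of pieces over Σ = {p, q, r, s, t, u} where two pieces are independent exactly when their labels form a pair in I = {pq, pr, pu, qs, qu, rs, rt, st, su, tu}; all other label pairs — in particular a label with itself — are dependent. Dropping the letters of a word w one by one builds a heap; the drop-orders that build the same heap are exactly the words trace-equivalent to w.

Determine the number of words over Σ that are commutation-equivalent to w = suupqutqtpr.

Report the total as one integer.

780

drop 0:s onto floor
drop 1:u onto floor
drop 2:u onto {1:u}
drop 3:p onto {0:s}
drop 4:q onto floor
drop 5:u onto {2:u}
drop 6:t onto {3:p, 4:q}
drop 7:q onto {6:t}
drop 8:t onto {7:q}
drop 9:p onto {8:t}
drop 10:r onto {5:u, 7:q}
ground layer = {0:s, 1:u, 4:q}
drop-orders for the pieces not yet dropped (sum over which currently-grounded one goes next):
  1 to go: {9} 1  {10} 1
  2 to go: {5,10} 1  {8,9} 1  {9,10} 2
  3 to go: {2,5,10} 1  {5,9,10} 3  {8,9,10} 3
  4 to go: {1,2,5,10} 1  {2,5,9,10} 4  {5,8,9,10} 6  {7,8,9,10} 3
  5 to go: {1,2,5,9,10} 5  {2,5,8,9,10} 10  {5,7,8,9,10} 9  {6,7,8,9,10} 3
  6 to go: {1,2,5,8,9,10} 15  {2,5,7,8,9,10} 19  {3,6,7,8,9,10} 3  {4,6,7,8,9,10} 3  {5,6,7,8,9,10} 12
  7 to go: {0,3,6,7,8,9,10} 3  {1,2,5,7,8,9,10} 34  {2,5,6,7,8,9,10} 31  {3,4,6,7,8,9,10} 6  {3,5,6,7,8,9,10} 15  {4,5,6,7,8,9,10} 15
  8 to go: {0,3,4,6,7,8,9,10} 9  {0,3,5,6,7,8,9,10} 18  {1,2,5,6,7,8,9,10} 65  {2,3,5,6,7,8,9,10} 46  {2,4,5,6,7,8,9,10} 46  {3,4,5,6,7,8,9,10} 36
  9 to go: {0,2,3,5,6,7,8,9,10} 64  {0,3,4,5,6,7,8,9,10} 63  {1,2,3,5,6,7,8,9,10} 111  {1,2,4,5,6,7,8,9,10} 111  {2,3,4,5,6,7,8,9,10} 128
  if 0:s drops first: 350 orders
  if 1:u drops first: 255 orders
  if 4:q drops first: 175 orders
heap linearizations: 780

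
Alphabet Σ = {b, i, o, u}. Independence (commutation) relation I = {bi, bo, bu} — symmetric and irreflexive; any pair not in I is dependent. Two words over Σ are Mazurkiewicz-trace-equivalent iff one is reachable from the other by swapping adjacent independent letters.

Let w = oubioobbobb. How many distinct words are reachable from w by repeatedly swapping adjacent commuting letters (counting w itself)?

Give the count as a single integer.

drop 0:o onto floor
drop 1:u onto {0:o}
drop 2:b onto floor
drop 3:i onto {1:u}
drop 4:o onto {3:i}
drop 5:o onto {4:o}
drop 6:b onto {2:b}
drop 7:b onto {6:b}
drop 8:o onto {5:o}
drop 9:b onto {7:b}
drop 10:b onto {9:b}
ground layer = {0:o, 2:b}
drop-orders for the pieces not yet dropped (sum over which currently-grounded one goes next):
  1 to go: {8} 1  {10} 1
  2 to go: {5,8} 1  {8,10} 2  {9,10} 1
  3 to go: {4,5,8} 1  {5,8,10} 3  {7,9,10} 1  {8,9,10} 3
  4 to go: {3,4,5,8} 1  {4,5,8,10} 4  {5,8,9,10} 6  {6,7,9,10} 1  {7,8,9,10} 4
  5 to go: {1,3,4,5,8} 1  {2,6,7,9,10} 1  {3,4,5,8,10} 5  {4,5,8,9,10} 10  {5,7,8,9,10} 10  {6,7,8,9,10} 5
  6 to go: {0,1,3,4,5,8} 1  {1,3,4,5,8,10} 6  {2,6,7,8,9,10} 6  {3,4,5,8,9,10} 15  {4,5,7,8,9,10} 20  {5,6,7,8,9,10} 15
  7 to go: {0,1,3,4,5,8,10} 7  {1,3,4,5,8,9,10} 21  {2,5,6,7,8,9,10} 21  {3,4,5,7,8,9,10} 35  {4,5,6,7,8,9,10} 35
  8 to go: {0,1,3,4,5,8,9,10} 28  {1,3,4,5,7,8,9,10} 56  {2,4,5,6,7,8,9,10} 56  {3,4,5,6,7,8,9,10} 70
  9 to go: {0,1,3,4,5,7,8,9,10} 84  {1,3,4,5,6,7,8,9,10} 126  {2,3,4,5,6,7,8,9,10} 126
  if 0:o drops first: 252 orders
  if 2:b drops first: 210 orders
heap linearizations: 462

462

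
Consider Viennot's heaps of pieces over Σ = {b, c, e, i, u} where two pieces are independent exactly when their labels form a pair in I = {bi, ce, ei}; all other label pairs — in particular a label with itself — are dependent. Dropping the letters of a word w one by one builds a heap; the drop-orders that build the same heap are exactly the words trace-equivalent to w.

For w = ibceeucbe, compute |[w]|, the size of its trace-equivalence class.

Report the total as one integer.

piece 0:i — minimal
piece 1:b — minimal
piece 2:c rests on {0:i, 1:b}
piece 3:e rests on {1:b}
piece 4:e rests on {3:e}
piece 5:u rests on {2:c, 4:e}
piece 6:c rests on {5:u}
piece 7:b rests on {6:c}
piece 8:e rests on {7:b}
minimal pieces: {0:i, 1:b}
ways to finish when only these pieces remain (= sum over removing one remaining piece with nothing left below it):
  1 left: {8}→1
  2 left: {7,8}→1
  3 left: {6,7,8}→1
  4 left: {5,6,7,8}→1
  5 left: {2,5,6,7,8}→1  {4,5,6,7,8}→1
  6 left: {0,2,5,6,7,8}→1  {2,4,5,6,7,8}→2  {3,4,5,6,7,8}→1
  7 left: {0,2,4,5,6,7,8}→3  {2,3,4,5,6,7,8}→3
  placing 0:i first → 3 extensions
  placing 1:b first → 6 extensions
total linear extensions = 9

9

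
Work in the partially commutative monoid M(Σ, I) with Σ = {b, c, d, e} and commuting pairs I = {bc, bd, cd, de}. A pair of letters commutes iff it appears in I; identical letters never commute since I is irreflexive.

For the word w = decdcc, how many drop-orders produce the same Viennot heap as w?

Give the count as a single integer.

15

#0=d has no predecessor
#1=e has no predecessor
#2=c depends on [1:e]
#3=d depends on [0:d]
#4=c depends on [2:c]
#5=c depends on [4:c]
sources: [0:d, 1:e]
N(rest) = Σ N(rest − s) over sources s of rest; N(one piece) = 1:
  size 1 → [3]=1  [5]=1
  size 2 → [0,3]=1  [3,5]=2  [4,5]=1
  size 3 → [0,3,5]=3  [2,4,5]=1  [3,4,5]=3
  size 4 → [0,3,4,5]=6  [1,2,4,5]=1  [2,3,4,5]=4
  first=0(d) contributes 5
  first=1(e) contributes 10
|[w]| = 15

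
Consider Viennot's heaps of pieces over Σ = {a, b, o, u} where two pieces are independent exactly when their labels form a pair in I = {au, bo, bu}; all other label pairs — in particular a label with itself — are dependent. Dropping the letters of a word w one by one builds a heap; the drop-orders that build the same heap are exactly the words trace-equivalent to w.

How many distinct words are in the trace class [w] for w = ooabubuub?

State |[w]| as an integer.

35

drop 0:o onto floor
drop 1:o onto {0:o}
drop 2:a onto {1:o}
drop 3:b onto {2:a}
drop 4:u onto {1:o}
drop 5:b onto {3:b}
drop 6:u onto {4:u}
drop 7:u onto {6:u}
drop 8:b onto {5:b}
ground layer = {0:o}
drop-orders for the pieces not yet dropped (sum over which currently-grounded one goes next):
  1 to go: {7} 1  {8} 1
  2 to go: {5,8} 1  {6,7} 1  {7,8} 2
  3 to go: {3,5,8} 1  {4,6,7} 1  {5,7,8} 3  {6,7,8} 3
  4 to go: {2,3,5,8} 1  {3,5,7,8} 4  {4,6,7,8} 4  {5,6,7,8} 6
  5 to go: {2,3,5,7,8} 5  {3,5,6,7,8} 10  {4,5,6,7,8} 10
  6 to go: {2,3,5,6,7,8} 15  {3,4,5,6,7,8} 20
  7 to go: {2,3,4,5,6,7,8} 35
  if 0:o drops first: 35 orders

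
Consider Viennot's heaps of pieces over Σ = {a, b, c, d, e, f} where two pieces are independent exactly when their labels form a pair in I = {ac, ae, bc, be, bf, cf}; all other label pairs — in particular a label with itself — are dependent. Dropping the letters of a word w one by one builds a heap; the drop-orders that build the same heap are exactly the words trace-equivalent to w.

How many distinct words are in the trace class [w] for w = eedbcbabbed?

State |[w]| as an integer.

piece 0:e — minimal
piece 1:e rests on {0:e}
piece 2:d rests on {1:e}
piece 3:b rests on {2:d}
piece 4:c rests on {2:d}
piece 5:b rests on {3:b}
piece 6:a rests on {5:b}
piece 7:b rests on {6:a}
piece 8:b rests on {7:b}
piece 9:e rests on {4:c}
piece 10:d rests on {8:b, 9:e}
minimal pieces: {0:e}
ways to finish when only these pieces remain (= sum over removing one remaining piece with nothing left below it):
  1 left: {10}→1
  2 left: {8,10}→1  {9,10}→1
  3 left: {4,9,10}→1  {7,8,10}→1  {8,9,10}→2
  4 left: {4,8,9,10}→3  {6,7,8,10}→1  {7,8,9,10}→3
  5 left: {4,7,8,9,10}→6  {5,6,7,8,10}→1  {6,7,8,9,10}→4
  6 left: {3,5,6,7,8,10}→1  {4,6,7,8,9,10}→10  {5,6,7,8,9,10}→5
  7 left: {3,5,6,7,8,9,10}→6  {4,5,6,7,8,9,10}→15
  8 left: {3,4,5,6,7,8,9,10}→21
  9 left: {2,3,4,5,6,7,8,9,10}→21
  placing 0:e first → 21 extensions

21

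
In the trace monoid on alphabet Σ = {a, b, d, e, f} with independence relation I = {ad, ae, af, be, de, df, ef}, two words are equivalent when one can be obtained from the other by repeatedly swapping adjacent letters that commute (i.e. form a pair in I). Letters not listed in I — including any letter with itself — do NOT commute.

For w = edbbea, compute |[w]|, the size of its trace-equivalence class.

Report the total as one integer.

15

piece 0:e — minimal
piece 1:d — minimal
piece 2:b rests on {1:d}
piece 3:b rests on {2:b}
piece 4:e rests on {0:e}
piece 5:a rests on {3:b}
minimal pieces: {0:e, 1:d}
ways to finish when only these pieces remain (= sum over removing one remaining piece with nothing left below it):
  1 left: {4}→1  {5}→1
  2 left: {0,4}→1  {3,5}→1  {4,5}→2
  3 left: {0,4,5}→3  {2,3,5}→1  {3,4,5}→3
  4 left: {0,3,4,5}→6  {1,2,3,5}→1  {2,3,4,5}→4
  placing 0:e first → 5 extensions
  placing 1:d first → 10 extensions
total linear extensions = 15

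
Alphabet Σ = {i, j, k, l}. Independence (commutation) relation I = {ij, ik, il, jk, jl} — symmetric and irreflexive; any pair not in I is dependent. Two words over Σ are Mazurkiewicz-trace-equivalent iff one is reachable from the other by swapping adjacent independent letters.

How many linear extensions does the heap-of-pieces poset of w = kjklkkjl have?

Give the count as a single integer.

28

0(k) covers ∅
1(j) covers ∅
2(k) covers 0:k
3(l) covers 2:k
4(k) covers 3:l
5(k) covers 4:k
6(j) covers 1:j
7(l) covers 5:k
floor of heap: 0:k, 1:j
completions by unplaced set U, small U first (add the entries for U minus each lowest piece of U):
  |U|=1: {6}:1  {7}:1
  |U|=2: {1,6}:1  {5,7}:1  {6,7}:2
  |U|=3: {1,6,7}:3  {4,5,7}:1  {5,6,7}:3
  |U|=4: {1,5,6,7}:6  {3,4,5,7}:1  {4,5,6,7}:4
  |U|=5: {1,4,5,6,7}:10  {2,3,4,5,7}:1  {3,4,5,6,7}:5
  |U|=6: {0,2,3,4,5,7}:1  {1,3,4,5,6,7}:15  {2,3,4,5,6,7}:6
  start at 0(k): 21
  start at 1(j): 7
sum over floor = 28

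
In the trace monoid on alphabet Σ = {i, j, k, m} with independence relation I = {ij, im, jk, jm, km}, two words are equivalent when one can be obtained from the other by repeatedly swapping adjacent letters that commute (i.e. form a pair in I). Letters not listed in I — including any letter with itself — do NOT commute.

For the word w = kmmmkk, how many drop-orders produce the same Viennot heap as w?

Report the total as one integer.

drop 0:k onto floor
drop 1:m onto floor
drop 2:m onto {1:m}
drop 3:m onto {2:m}
drop 4:k onto {0:k}
drop 5:k onto {4:k}
ground layer = {0:k, 1:m}
drop-orders for the pieces not yet dropped (sum over which currently-grounded one goes next):
  1 to go: {3} 1  {5} 1
  2 to go: {2,3} 1  {3,5} 2  {4,5} 1
  3 to go: {0,4,5} 1  {1,2,3} 1  {2,3,5} 3  {3,4,5} 3
  4 to go: {0,3,4,5} 4  {1,2,3,5} 4  {2,3,4,5} 6
  if 0:k drops first: 10 orders
  if 1:m drops first: 10 orders
heap linearizations: 20

20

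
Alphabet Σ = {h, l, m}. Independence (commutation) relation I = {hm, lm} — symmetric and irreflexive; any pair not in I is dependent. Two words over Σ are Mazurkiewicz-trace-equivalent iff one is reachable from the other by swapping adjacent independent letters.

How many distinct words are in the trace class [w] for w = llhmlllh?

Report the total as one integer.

8

#0=l has no predecessor
#1=l depends on [0:l]
#2=h depends on [1:l]
#3=m has no predecessor
#4=l depends on [2:h]
#5=l depends on [4:l]
#6=l depends on [5:l]
#7=h depends on [6:l]
sources: [0:l, 3:m]
N(rest) = Σ N(rest − s) over sources s of rest; N(one piece) = 1:
  size 1 → [3]=1  [7]=1
  size 2 → [3,7]=2  [6,7]=1
  size 3 → [3,6,7]=3  [5,6,7]=1
  size 4 → [3,5,6,7]=4  [4,5,6,7]=1
  size 5 → [2,4,5,6,7]=1  [3,4,5,6,7]=5
  size 6 → [1,2,4,5,6,7]=1  [2,3,4,5,6,7]=6
  first=0(l) contributes 7
  first=3(m) contributes 1
|[w]| = 8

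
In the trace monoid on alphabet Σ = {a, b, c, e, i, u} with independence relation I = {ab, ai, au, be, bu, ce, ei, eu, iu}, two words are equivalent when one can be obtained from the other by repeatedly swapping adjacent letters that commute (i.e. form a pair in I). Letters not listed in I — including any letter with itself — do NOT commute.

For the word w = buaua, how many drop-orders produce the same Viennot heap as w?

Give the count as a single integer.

piece 0:b — minimal
piece 1:u — minimal
piece 2:a — minimal
piece 3:u rests on {1:u}
piece 4:a rests on {2:a}
minimal pieces: {0:b, 1:u, 2:a}
ways to finish when only these pieces remain (= sum over removing one remaining piece with nothing left below it):
  1 left: {0}→1  {3}→1  {4}→1
  2 left: {0,3}→2  {0,4}→2  {1,3}→1  {2,4}→1  {3,4}→2
  3 left: {0,1,3}→3  {0,2,4}→3  {0,3,4}→6  {1,3,4}→3  {2,3,4}→3
  placing 0:b first → 6 extensions
  placing 1:u first → 12 extensions
  placing 2:a first → 12 extensions
total linear extensions = 30

30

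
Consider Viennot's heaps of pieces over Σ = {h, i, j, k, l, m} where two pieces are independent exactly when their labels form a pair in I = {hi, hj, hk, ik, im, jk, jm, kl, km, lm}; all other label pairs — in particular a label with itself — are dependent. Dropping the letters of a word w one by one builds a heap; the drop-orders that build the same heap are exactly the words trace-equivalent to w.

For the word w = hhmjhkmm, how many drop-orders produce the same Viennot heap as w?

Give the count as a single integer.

drop 0:h onto floor
drop 1:h onto {0:h}
drop 2:m onto {1:h}
drop 3:j onto floor
drop 4:h onto {2:m}
drop 5:k onto floor
drop 6:m onto {4:h}
drop 7:m onto {6:m}
ground layer = {0:h, 3:j, 5:k}
drop-orders for the pieces not yet dropped (sum over which currently-grounded one goes next):
  1 to go: {3} 1  {5} 1  {7} 1
  2 to go: {3,5} 2  {3,7} 2  {5,7} 2  {6,7} 1
  3 to go: {3,5,7} 6  {3,6,7} 3  {4,6,7} 1  {5,6,7} 3
  4 to go: {2,4,6,7} 1  {3,4,6,7} 4  {3,5,6,7} 12  {4,5,6,7} 4
  5 to go: {1,2,4,6,7} 1  {2,3,4,6,7} 5  {2,4,5,6,7} 5  {3,4,5,6,7} 20
  6 to go: {0,1,2,4,6,7} 1  {1,2,3,4,6,7} 6  {1,2,4,5,6,7} 6  {2,3,4,5,6,7} 30
  if 0:h drops first: 42 orders
  if 3:j drops first: 7 orders
  if 5:k drops first: 7 orders
heap linearizations: 56

56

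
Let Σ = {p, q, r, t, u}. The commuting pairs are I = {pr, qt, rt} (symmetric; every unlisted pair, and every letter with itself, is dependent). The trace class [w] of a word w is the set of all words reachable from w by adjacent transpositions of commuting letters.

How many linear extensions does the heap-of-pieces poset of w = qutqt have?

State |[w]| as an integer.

3

0(q) covers ∅
1(u) covers 0:q
2(t) covers 1:u
3(q) covers 1:u
4(t) covers 2:t
floor of heap: 0:q
completions by unplaced set U, small U first (add the entries for U minus each lowest piece of U):
  |U|=1: {3}:1  {4}:1
  |U|=2: {2,4}:1  {3,4}:2
  |U|=3: {2,3,4}:3
  start at 0(q): 3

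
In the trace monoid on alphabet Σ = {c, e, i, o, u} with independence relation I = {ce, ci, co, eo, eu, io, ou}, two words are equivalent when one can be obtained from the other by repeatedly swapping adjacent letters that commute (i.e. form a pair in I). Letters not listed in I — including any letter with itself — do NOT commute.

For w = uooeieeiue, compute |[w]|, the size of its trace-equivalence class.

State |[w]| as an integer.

piece 0:u — minimal
piece 1:o — minimal
piece 2:o rests on {1:o}
piece 3:e — minimal
piece 4:i rests on {0:u, 3:e}
piece 5:e rests on {4:i}
piece 6:e rests on {5:e}
piece 7:i rests on {6:e}
piece 8:u rests on {7:i}
piece 9:e rests on {7:i}
minimal pieces: {0:u, 1:o, 3:e}
ways to finish when only these pieces remain (= sum over removing one remaining piece with nothing left below it):
  1 left: {2}→1  {8}→1  {9}→1
  2 left: {1,2}→1  {2,8}→2  {2,9}→2  {8,9}→2
  3 left: {1,2,8}→3  {1,2,9}→3  {2,8,9}→6  {7,8,9}→2
  4 left: {1,2,8,9}→12  {2,7,8,9}→8  {6,7,8,9}→2
  5 left: {1,2,7,8,9}→20  {2,6,7,8,9}→10  {5,6,7,8,9}→2
  6 left: {1,2,6,7,8,9}→30  {2,5,6,7,8,9}→12  {4,5,6,7,8,9}→2
  7 left: {0,4,5,6,7,8,9}→2  {1,2,5,6,7,8,9}→42  {2,4,5,6,7,8,9}→14  {3,4,5,6,7,8,9}→2
  8 left: {0,2,4,5,6,7,8,9}→16  {0,3,4,5,6,7,8,9}→4  {1,2,4,5,6,7,8,9}→56  {2,3,4,5,6,7,8,9}→16
  placing 0:u first → 72 extensions
  placing 1:o first → 36 extensions
  placing 3:e first → 72 extensions
total linear extensions = 180

180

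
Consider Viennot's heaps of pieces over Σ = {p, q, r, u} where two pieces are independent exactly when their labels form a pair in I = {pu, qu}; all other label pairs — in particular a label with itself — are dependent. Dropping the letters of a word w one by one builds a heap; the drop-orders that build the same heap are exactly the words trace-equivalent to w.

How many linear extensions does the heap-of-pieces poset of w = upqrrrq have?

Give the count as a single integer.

3

piece 0:u — minimal
piece 1:p — minimal
piece 2:q rests on {1:p}
piece 3:r rests on {0:u, 2:q}
piece 4:r rests on {3:r}
piece 5:r rests on {4:r}
piece 6:q rests on {5:r}
minimal pieces: {0:u, 1:p}
ways to finish when only these pieces remain (= sum over removing one remaining piece with nothing left below it):
  1 left: {6}→1
  2 left: {5,6}→1
  3 left: {4,5,6}→1
  4 left: {3,4,5,6}→1
  5 left: {0,3,4,5,6}→1  {2,3,4,5,6}→1
  placing 0:u first → 1 extensions
  placing 1:p first → 2 extensions
total linear extensions = 3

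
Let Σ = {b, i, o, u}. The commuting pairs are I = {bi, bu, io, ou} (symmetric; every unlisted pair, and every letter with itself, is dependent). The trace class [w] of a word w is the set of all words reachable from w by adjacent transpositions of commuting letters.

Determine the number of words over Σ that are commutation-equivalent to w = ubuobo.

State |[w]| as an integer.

#0=u has no predecessor
#1=b has no predecessor
#2=u depends on [0:u]
#3=o depends on [1:b]
#4=b depends on [3:o]
#5=o depends on [4:b]
sources: [0:u, 1:b]
N(rest) = Σ N(rest − s) over sources s of rest; N(one piece) = 1:
  size 1 → [2]=1  [5]=1
  size 2 → [0,2]=1  [2,5]=2  [4,5]=1
  size 3 → [0,2,5]=3  [2,4,5]=3  [3,4,5]=1
  size 4 → [0,2,4,5]=6  [1,3,4,5]=1  [2,3,4,5]=4
  first=0(u) contributes 5
  first=1(b) contributes 10
|[w]| = 15

15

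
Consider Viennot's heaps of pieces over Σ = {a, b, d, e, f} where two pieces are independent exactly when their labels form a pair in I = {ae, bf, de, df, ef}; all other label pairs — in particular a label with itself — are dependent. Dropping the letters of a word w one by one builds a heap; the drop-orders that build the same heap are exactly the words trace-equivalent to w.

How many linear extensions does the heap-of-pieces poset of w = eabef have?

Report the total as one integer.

drop 0:e onto floor
drop 1:a onto floor
drop 2:b onto {0:e, 1:a}
drop 3:e onto {2:b}
drop 4:f onto {1:a}
ground layer = {0:e, 1:a}
drop-orders for the pieces not yet dropped (sum over which currently-grounded one goes next):
  1 to go: {3} 1  {4} 1
  2 to go: {2,3} 1  {3,4} 2
  3 to go: {0,2,3} 1  {2,3,4} 3
  if 0:e drops first: 3 orders
  if 1:a drops first: 4 orders
heap linearizations: 7

7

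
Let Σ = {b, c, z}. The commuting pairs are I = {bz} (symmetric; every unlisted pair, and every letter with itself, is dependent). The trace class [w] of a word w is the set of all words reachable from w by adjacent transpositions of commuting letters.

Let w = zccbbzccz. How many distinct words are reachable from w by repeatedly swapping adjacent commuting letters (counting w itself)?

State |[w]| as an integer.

drop 0:z onto floor
drop 1:c onto {0:z}
drop 2:c onto {1:c}
drop 3:b onto {2:c}
drop 4:b onto {3:b}
drop 5:z onto {2:c}
drop 6:c onto {4:b, 5:z}
drop 7:c onto {6:c}
drop 8:z onto {7:c}
ground layer = {0:z}
drop-orders for the pieces not yet dropped (sum over which currently-grounded one goes next):
  1 to go: {8} 1
  2 to go: {7,8} 1
  3 to go: {6,7,8} 1
  4 to go: {4,6,7,8} 1  {5,6,7,8} 1
  5 to go: {3,4,6,7,8} 1  {4,5,6,7,8} 2
  6 to go: {3,4,5,6,7,8} 3
  7 to go: {2,3,4,5,6,7,8} 3
  if 0:z drops first: 3 orders

3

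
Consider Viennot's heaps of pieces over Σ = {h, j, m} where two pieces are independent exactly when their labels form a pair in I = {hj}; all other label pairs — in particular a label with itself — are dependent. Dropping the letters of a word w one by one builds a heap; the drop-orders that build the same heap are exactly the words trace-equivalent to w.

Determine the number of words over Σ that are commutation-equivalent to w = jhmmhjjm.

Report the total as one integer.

drop 0:j onto floor
drop 1:h onto floor
drop 2:m onto {0:j, 1:h}
drop 3:m onto {2:m}
drop 4:h onto {3:m}
drop 5:j onto {3:m}
drop 6:j onto {5:j}
drop 7:m onto {4:h, 6:j}
ground layer = {0:j, 1:h}
drop-orders for the pieces not yet dropped (sum over which currently-grounded one goes next):
  1 to go: {7} 1
  2 to go: {4,7} 1  {6,7} 1
  3 to go: {4,6,7} 2  {5,6,7} 1
  4 to go: {4,5,6,7} 3
  5 to go: {3,4,5,6,7} 3
  6 to go: {2,3,4,5,6,7} 3
  if 0:j drops first: 3 orders
  if 1:h drops first: 3 orders
heap linearizations: 6

6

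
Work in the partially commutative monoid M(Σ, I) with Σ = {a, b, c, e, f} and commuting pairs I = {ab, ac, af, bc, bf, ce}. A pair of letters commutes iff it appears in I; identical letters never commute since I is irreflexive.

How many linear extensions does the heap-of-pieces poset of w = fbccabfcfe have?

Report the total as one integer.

#0=f has no predecessor
#1=b has no predecessor
#2=c depends on [0:f]
#3=c depends on [2:c]
#4=a has no predecessor
#5=b depends on [1:b]
#6=f depends on [3:c]
#7=c depends on [6:f]
#8=f depends on [7:c]
#9=e depends on [4:a, 5:b, 8:f]
sources: [0:f, 1:b, 4:a]
N(rest) = Σ N(rest − s) over sources s of rest; N(one piece) = 1:
  size 1 → [9]=1
  size 2 → [4,9]=1  [5,9]=1  [8,9]=1
  size 3 → [1,5,9]=1  [4,5,9]=2  [4,8,9]=2  [5,8,9]=2  [7,8,9]=1
  size 4 → [1,4,5,9]=3  [1,5,8,9]=3  [4,5,8,9]=6  [4,7,8,9]=3  [5,7,8,9]=3  [6,7,8,9]=1
  size 5 → [1,4,5,8,9]=12  [1,5,7,8,9]=6  [3,6,7,8,9]=1  [4,5,7,8,9]=12  [4,6,7,8,9]=4  [5,6,7,8,9]=4
  size 6 → [1,4,5,7,8,9]=30  [1,5,6,7,8,9]=10  [2,3,6,7,8,9]=1  [3,4,6,7,8,9]=5  [3,5,6,7,8,9]=5  [4,5,6,7,8,9]=20
  size 7 → [0,2,3,6,7,8,9]=1  [1,3,5,6,7,8,9]=15  [1,4,5,6,7,8,9]=60  [2,3,4,6,7,8,9]=6  [2,3,5,6,7,8,9]=6  [3,4,5,6,7,8,9]=30
  size 8 → [0,2,3,4,6,7,8,9]=7  [0,2,3,5,6,7,8,9]=7  [1,2,3,5,6,7,8,9]=21  [1,3,4,5,6,7,8,9]=105  [2,3,4,5,6,7,8,9]=42
  first=0(f) contributes 168
  first=1(b) contributes 56
  first=4(a) contributes 28
|[w]| = 252

252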